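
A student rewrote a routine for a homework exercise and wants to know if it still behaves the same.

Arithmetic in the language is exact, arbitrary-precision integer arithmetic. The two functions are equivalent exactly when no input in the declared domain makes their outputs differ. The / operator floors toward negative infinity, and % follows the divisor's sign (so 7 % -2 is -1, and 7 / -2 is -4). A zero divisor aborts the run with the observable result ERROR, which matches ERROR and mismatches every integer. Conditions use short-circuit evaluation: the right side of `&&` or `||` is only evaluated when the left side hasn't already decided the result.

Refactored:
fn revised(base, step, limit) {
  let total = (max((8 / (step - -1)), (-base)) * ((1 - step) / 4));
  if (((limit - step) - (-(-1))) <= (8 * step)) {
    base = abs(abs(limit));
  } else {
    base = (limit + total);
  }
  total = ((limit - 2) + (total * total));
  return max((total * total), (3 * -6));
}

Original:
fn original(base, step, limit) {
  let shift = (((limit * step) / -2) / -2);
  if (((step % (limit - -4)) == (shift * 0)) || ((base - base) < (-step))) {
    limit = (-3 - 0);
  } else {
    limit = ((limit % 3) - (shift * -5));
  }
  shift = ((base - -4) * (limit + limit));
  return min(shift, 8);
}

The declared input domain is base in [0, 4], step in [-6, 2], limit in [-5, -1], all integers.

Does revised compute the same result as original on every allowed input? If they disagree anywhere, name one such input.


At base=0, step=-6, limit=-5: original gives -24, revised gives 49.
verdict: not equivalent; witness: base=0, step=-6, limit=-5


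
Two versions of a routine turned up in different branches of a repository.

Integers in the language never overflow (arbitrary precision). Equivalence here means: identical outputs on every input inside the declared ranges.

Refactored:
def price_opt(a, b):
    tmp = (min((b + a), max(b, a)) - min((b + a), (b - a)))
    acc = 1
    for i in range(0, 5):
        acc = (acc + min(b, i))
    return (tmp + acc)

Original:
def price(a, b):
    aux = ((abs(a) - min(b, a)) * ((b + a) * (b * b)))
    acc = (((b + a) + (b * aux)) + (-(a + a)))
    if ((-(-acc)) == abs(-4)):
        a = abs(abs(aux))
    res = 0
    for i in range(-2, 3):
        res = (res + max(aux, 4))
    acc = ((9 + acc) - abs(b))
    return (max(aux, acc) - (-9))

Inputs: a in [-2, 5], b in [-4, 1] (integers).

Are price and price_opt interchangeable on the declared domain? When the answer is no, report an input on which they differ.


Not equivalent: a=-2, b=-4 separates them (2316 vs -19).
price: aux := -576 | acc := 2302 | ((-(-acc)) == abs(-4)): false | res := 0 | iter i=-2: | res := 4 | iter i=-1: | res := 8 | iter i=0: | res := 12 | iter i=1: | res := 16 | iter i=2: | res := 20 | acc := 2307 | result 2316
price_opt: tmp := 0 | acc := 1 | iter i=0: | acc := -3 | iter i=1: | acc := -7 | iter i=2: | acc := -11 | iter i=3: | acc := -15 | iter i=4: | acc := -19 | result -19
verdict: not equivalent; witness: a=-2, b=-4


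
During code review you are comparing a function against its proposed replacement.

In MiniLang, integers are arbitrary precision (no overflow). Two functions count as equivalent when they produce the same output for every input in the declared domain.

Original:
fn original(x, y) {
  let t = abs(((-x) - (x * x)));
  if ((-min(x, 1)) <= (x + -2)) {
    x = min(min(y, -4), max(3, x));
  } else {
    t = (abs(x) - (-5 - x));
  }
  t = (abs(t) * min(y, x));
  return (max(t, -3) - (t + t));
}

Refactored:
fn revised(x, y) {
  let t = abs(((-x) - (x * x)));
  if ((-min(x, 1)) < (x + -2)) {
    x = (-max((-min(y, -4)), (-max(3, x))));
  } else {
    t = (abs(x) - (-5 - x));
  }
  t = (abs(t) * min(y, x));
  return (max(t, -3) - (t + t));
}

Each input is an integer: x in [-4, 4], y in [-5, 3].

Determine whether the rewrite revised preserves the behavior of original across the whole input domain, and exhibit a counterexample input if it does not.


There is a counterexample at x=1, y=-5: 17 on one side, 67 on the other.
original: t = 2; ((-min(x, 1)) <= (x + -2)) -> true; x = -5; t = -10; return 17
revised: t = 2; ((-min(x, 1)) < (x + -2)) -> false; t = 7; t = -35; return 67
verdict: not equivalent; witness: x=1, y=-5


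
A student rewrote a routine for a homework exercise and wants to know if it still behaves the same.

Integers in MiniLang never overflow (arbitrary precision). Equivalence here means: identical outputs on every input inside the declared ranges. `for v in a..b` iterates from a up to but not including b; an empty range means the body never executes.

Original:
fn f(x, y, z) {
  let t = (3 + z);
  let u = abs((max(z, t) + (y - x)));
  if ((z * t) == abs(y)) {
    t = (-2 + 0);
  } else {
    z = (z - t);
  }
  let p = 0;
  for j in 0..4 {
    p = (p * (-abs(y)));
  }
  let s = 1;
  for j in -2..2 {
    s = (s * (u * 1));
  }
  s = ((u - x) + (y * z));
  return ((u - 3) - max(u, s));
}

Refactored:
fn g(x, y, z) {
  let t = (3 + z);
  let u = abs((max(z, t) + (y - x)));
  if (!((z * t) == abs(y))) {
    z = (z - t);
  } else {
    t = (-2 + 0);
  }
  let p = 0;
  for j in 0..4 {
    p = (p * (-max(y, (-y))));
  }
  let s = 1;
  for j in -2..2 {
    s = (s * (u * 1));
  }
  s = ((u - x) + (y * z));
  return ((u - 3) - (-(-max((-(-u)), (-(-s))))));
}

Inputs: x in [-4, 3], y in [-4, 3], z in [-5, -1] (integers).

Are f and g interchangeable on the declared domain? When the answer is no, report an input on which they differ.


This is a faithful refactor — min/max/abs usage differs; boolean connective usage differs, but the computed results match everywhere.
Spot check at x=-1, y=-3, z=-1 — f: t := 2 | u := 0 | ((z * t) == abs(y)): false | z := -3 | p := 0 | iter j=0: | p := 0 | iter j=1: | p := 0 | iter j=2: | p := 0 | iter j=3: | p := 0 | s := 1 | iter j=-2: | s := 0 | iter j=-1: | s := 0 | iter j=0: | s := 0 | iter j=1: | s := 0 | s := 10 | result -13. g: t := 2 | u := 0 | (!((z * t) == abs(y))): true | z := -3 | p := 0 | iter j=0: | p := 0 | iter j=1: | p := 0 | iter j=2: | p := 0 | iter j=3: | p := 0 | s := 1 | iter j=-2: | s := 0 | iter j=-1: | s := 0 | iter j=0: | s := 0 | iter j=1: | s := 0 | s := 10 | result -13. Both give -13.
Across all 320 domain points the two functions coincide.
verdict: equivalent


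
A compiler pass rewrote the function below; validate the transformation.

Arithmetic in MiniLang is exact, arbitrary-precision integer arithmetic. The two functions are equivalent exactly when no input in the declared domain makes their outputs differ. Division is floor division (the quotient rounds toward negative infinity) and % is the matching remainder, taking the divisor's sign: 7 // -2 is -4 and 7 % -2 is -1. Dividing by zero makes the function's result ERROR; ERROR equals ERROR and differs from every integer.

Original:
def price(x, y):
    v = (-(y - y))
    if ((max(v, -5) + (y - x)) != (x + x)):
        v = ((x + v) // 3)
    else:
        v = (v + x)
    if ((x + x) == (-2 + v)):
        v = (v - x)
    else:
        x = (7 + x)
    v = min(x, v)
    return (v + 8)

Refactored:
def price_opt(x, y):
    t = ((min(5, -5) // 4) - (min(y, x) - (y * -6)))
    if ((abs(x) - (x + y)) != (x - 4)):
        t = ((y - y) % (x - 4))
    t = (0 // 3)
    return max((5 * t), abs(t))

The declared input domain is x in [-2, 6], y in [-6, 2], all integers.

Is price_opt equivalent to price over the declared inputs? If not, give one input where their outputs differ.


There is a counterexample at x=-2, y=-6: 6 on one side, 0 on the other.
price: v=0, then ((max(v, -5) + (y - x)) != (x + x)) is false, then v=-2, then ((x + x) == (-2 + v)) is true, then v=0, then v=-2, then returns 6
price_opt: t=40, then ((abs(x) - (x + y)) != (x - 4)) is true, then t=0, then t=0, then returns 0
verdict: not equivalent; witness: x=-2, y=-6


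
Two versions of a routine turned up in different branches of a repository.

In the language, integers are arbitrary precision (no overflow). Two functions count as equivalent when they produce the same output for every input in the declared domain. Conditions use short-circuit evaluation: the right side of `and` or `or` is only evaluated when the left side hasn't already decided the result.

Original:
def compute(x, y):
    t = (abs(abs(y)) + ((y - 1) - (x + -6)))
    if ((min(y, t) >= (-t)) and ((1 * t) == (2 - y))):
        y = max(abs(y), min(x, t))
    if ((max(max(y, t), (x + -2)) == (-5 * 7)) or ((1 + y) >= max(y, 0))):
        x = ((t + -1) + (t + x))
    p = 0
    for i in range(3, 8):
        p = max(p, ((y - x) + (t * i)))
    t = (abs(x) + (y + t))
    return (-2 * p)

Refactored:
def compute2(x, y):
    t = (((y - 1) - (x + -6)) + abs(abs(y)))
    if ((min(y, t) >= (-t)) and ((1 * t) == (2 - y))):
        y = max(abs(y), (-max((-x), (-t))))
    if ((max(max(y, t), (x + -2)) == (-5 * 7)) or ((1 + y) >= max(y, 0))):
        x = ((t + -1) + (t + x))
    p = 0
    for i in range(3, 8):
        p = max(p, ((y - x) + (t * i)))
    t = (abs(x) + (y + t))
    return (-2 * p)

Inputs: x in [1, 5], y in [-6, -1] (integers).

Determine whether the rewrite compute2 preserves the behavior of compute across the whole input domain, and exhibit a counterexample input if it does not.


Equivalent — the differences include min/max/abs usage differs, yet no declared input distinguishes the two.
Tracing x=3, y=-4: compute: t = 2; ((min(y, t) >= (-t)) and ((1 * t) == (2 - y))) -> false; ((max(max(y, t), (x + -2)) == (-5 * 7)) or ((1 + y) >= max(y, 0))) -> false; p = 0; [i=3]; p = 0; [i=4]; p = 1; [i=5]; p = 3; [i=6]; p = 5; [i=7]; p = 7; t = 1; return -14 | compute2: t = 2; ((min(y, t) >= (-t)) and ((1 * t) == (2 - y))) -> false; ((max(max(y, t), (x + -2)) == (-5 * 7)) or ((1 + y) >= max(y, 0))) -> false; p = 0; [i=3]; p = 0; [i=4]; p = 1; [i=5]; p = 3; [i=6]; p = 5; [i=7]; p = 7; t = 1; return -14 — matching result -14.
Sweeping the whole domain (30 inputs) finds no disagreement.
verdict: equivalent


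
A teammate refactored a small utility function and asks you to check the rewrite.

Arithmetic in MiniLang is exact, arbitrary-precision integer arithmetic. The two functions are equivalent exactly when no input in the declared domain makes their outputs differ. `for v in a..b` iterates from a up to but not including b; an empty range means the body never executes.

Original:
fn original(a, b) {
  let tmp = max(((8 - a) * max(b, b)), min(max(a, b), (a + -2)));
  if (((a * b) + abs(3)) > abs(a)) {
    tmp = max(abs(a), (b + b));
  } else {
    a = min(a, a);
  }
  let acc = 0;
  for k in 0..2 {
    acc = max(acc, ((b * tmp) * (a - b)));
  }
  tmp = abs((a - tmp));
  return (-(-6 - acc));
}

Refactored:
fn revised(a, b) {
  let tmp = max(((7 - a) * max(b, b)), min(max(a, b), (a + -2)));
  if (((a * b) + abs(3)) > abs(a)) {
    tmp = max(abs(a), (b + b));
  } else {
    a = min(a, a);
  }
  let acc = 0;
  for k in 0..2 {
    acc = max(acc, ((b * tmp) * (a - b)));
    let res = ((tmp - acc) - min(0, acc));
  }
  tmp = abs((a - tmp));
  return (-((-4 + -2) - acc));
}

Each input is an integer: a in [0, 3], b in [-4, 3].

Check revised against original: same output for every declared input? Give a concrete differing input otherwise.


The suspicious edit (`8` became `7`) never changes the result for any input inside the declared domain.
As a probe, take a=3, b=-2: original runs tmp := 1 | (((a * b) + abs(3)) > abs(a)): false | a := 3 | acc := 0 | iter k=0: | acc := 0 | iter k=1: | acc := 0 | tmp := 2 | result 6; revised runs tmp := 1 | (((a * b) + abs(3)) > abs(a)): false | a := 3 | acc := 0 | iter k=0: | acc := 0 | res := 1 | iter k=1: | acc := 0 | res := 1 | tmp := 2 | result 6; both end at 6.
Checked all 32 inputs in the declared domain: the outputs agree on every one.
verdict: equivalent


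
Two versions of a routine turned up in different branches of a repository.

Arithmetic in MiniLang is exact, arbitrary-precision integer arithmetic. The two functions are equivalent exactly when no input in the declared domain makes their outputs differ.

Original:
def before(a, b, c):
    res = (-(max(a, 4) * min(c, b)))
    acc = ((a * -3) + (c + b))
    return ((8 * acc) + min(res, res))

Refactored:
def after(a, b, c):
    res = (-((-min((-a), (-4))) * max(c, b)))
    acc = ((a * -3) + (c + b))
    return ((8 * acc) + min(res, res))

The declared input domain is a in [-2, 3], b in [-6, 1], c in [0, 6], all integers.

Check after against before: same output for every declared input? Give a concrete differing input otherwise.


Not equivalent: a=-2, b=-6, c=0 separates them (24 vs 0).
before: res becomes 24; next acc becomes 0; next final value 24
after: res becomes 0; next acc becomes 0; next final value 0
verdict: not equivalent; witness: a=-2, b=-6, c=0


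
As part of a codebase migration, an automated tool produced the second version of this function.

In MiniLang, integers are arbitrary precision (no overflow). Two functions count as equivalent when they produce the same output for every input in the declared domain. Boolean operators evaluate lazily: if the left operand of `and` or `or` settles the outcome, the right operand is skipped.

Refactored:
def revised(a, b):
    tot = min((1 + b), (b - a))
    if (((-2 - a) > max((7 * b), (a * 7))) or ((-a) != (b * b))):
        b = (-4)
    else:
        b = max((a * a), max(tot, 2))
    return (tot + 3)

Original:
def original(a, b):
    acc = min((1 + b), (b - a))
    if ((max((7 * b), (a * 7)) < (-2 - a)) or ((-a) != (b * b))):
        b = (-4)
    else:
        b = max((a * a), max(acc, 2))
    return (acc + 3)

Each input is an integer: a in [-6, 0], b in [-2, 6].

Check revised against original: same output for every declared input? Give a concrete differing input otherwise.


The two versions differ — the changes include comparison usage differs, and local variable names differ.
One worked example (a=-5, b=2) — original: acc=3, then ((max((7 * b), (a * 7)) < (-2 - a)) or ((-a) != (b * b))) is true, then b=-4, then returns 6; revised: tot=3, then (((-2 - a) > max((7 * b), (a * 7))) or ((-a) != (b * b))) is true, then b=-4, then returns 6; agreement on 6.
Sweeping the whole domain (63 inputs) finds no disagreement.
verdict: equivalent


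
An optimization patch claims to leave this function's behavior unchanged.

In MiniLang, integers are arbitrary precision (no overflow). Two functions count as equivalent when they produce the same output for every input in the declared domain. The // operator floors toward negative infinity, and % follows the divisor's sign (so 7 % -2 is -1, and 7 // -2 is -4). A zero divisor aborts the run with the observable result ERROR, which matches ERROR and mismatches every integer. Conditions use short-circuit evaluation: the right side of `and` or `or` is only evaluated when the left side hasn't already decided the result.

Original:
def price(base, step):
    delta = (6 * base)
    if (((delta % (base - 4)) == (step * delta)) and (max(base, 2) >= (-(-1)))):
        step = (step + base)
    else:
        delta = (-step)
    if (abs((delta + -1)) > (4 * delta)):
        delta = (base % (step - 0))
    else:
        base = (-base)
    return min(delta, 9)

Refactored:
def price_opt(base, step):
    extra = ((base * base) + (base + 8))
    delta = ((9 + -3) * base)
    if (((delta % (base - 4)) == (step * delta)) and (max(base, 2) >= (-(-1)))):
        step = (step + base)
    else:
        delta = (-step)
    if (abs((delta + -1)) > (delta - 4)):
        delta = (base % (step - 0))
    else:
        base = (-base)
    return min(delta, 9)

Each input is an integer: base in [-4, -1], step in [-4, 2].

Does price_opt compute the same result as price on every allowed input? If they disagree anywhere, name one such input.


Run the pair on base=-4, step=-4.
price: delta=-24, then (((delta % (base - 4)) == (step * delta)) and (max(base, 2) >= (-(-1)))) is false, then delta=4, then (abs((delta + -1)) > (4 * delta)) is false, then base=4, then returns 4
price_opt: extra=20, then delta=-24, then (((delta % (base - 4)) == (step * delta)) and (max(base, 2) >= (-(-1)))) is false, then delta=4, then (abs((delta + -1)) > (delta - 4)) is true, then delta=0, then returns 0
4 vs 0 — the two versions disagree here.
verdict: not equivalent; witness: base=-4, step=-4


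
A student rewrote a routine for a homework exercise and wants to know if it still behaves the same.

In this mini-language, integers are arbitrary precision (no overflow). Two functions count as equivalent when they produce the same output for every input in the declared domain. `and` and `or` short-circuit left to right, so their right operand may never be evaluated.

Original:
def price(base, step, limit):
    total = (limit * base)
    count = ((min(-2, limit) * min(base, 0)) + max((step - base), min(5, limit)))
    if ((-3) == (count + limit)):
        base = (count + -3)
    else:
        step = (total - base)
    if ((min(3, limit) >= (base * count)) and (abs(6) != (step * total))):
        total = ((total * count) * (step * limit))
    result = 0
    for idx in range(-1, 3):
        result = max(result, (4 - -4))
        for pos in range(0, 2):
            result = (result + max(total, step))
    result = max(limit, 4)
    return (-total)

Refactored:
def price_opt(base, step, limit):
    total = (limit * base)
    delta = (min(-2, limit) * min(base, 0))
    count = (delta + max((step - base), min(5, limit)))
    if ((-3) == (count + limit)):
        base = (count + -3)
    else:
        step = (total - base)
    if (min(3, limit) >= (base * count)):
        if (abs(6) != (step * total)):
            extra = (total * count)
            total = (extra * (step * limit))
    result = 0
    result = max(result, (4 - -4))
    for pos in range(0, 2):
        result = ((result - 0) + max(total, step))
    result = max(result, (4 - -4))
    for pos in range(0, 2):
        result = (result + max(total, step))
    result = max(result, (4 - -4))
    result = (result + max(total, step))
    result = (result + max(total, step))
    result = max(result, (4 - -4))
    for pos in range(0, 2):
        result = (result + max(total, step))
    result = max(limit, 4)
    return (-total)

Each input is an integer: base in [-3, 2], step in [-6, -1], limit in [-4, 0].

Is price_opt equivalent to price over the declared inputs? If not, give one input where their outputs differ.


Reading the diff, among the changes: statement counts differ, min/max/abs usage differs, arithmetic usage differs, loop structure differs, branching structure differs, constant usage differs, boolean connective usage differs, local variable names differ.
One worked example (base=0, step=-5, limit=0) — price: total = 0; count = 0; ((-3) == (count + limit)) -> false; step = 0; ((min(3, limit) >= (base * count)) and (abs(6) != (step * total))) -> true; total = 0; result = 0; [idx=-1]; result = 8; [pos=0]; result = 8; [pos=1]; result = 8; [idx=0]; result = 8; [pos=0]; result = 8; [pos=1]; result = 8; [idx=1]; result = 8; [pos=0]; result = 8; [pos=1]; result = 8; [idx=2]; result = 8; [pos=0]; result = 8; [pos=1]; result = 8; result = 4; return 0; price_opt: total = 0; delta = 0; count = 0; ((-3) == (count + limit)) -> false; step = 0; (min(3, limit) >= (base * count)) -> true; (abs(6) != (step * total)) -> true; extra = 0; total = 0; result = 0; result = 8; [pos=0]; result = 8; [pos=1]; result = 8; result = 8; [pos=0]; result = 8; [pos=1]; result = 8; result = 8; result = 8; result = 8; result = 8; [pos=0]; result = 8; [pos=1]; result = 8; result = 4; return 0; agreement on 0.
An exhaustive pass over the 180 declared inputs shows identical outputs.
verdict: equivalent


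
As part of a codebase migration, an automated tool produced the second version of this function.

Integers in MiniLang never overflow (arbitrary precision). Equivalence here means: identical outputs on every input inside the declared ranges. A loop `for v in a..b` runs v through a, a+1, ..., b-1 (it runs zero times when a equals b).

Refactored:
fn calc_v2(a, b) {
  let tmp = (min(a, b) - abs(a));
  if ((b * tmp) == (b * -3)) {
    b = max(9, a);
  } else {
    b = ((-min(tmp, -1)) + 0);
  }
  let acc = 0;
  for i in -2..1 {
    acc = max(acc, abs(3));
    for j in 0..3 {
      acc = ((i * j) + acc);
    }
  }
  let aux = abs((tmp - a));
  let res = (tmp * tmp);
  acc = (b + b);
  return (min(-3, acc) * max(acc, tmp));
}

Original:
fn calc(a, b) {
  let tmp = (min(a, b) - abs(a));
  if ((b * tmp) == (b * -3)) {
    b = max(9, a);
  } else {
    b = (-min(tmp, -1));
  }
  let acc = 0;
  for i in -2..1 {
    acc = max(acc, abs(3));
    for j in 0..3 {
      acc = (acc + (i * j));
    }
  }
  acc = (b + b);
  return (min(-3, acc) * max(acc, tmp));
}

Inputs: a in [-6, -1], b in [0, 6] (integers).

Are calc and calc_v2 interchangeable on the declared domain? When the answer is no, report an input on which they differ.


Reading the diff, among the changes: constant usage differs; arithmetic usage differs; local variable names differ; statement counts differ; min/max/abs usage differs.
Tracing a=-5, b=5: calc: tmp becomes -10; next ((b * tmp) == (b * -3)) evaluates to false; next b becomes 10; next acc becomes 0; next at i=-2:; next acc becomes 3; next at j=0:; next acc becomes 3; next at j=1:; next acc becomes 1; next at j=2:; next acc becomes -3; next at i=-1:; next acc becomes 3; next at j=0:; next acc becomes 3; next at j=1:; next acc becomes 2; next at j=2:; next acc becomes 0; next at i=0:; next acc becomes 3; next at j=0:; next acc becomes 3; next at j=1:; next acc becomes 3; next at j=2:; next acc becomes 3; next acc becomes 20; next final value -60 | calc_v2: tmp becomes -10; next ((b * tmp) == (b * -3)) evaluates to false; next b becomes 10; next acc becomes 0; next at i=-2:; next acc becomes 3; next at j=0:; next acc becomes 3; next at j=1:; next acc becomes 1; next at j=2:; next acc becomes -3; next at i=-1:; next acc becomes 3; next at j=0:; next acc becomes 3; next at j=1:; next acc becomes 2; next at j=2:; next acc becomes 0; next at i=0:; next acc becomes 3; next at j=0:; next acc becomes 3; next at j=1:; next acc becomes 3; next at j=2:; next acc becomes 3; next aux becomes 5; next res becomes 100; next acc becomes 20; next final value -60 — matching result -60.
Checked all 42 inputs in the declared domain: the outputs agree on every one.
verdict: equivalent


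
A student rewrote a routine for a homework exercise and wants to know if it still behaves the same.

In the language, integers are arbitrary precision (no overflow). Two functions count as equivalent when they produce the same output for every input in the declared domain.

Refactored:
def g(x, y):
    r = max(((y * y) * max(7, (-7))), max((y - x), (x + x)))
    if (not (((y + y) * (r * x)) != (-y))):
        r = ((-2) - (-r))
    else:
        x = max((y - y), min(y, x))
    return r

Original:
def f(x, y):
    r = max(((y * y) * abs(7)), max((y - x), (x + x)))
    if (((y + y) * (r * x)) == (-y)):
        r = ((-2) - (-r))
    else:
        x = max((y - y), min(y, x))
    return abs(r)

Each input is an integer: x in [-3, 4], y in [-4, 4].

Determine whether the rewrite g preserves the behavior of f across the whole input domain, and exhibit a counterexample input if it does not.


Try x=-1, y=0.
f: r = 1; (((y + y) * (r * x)) == (-y)) -> true; r = -1; return 1
g: r = 1; (not (((y + y) * (r * x)) != (-y))) -> true; r = -1; return -1
1 vs -1 — the two versions disagree here.
verdict: not equivalent; witness: x=-1, y=0


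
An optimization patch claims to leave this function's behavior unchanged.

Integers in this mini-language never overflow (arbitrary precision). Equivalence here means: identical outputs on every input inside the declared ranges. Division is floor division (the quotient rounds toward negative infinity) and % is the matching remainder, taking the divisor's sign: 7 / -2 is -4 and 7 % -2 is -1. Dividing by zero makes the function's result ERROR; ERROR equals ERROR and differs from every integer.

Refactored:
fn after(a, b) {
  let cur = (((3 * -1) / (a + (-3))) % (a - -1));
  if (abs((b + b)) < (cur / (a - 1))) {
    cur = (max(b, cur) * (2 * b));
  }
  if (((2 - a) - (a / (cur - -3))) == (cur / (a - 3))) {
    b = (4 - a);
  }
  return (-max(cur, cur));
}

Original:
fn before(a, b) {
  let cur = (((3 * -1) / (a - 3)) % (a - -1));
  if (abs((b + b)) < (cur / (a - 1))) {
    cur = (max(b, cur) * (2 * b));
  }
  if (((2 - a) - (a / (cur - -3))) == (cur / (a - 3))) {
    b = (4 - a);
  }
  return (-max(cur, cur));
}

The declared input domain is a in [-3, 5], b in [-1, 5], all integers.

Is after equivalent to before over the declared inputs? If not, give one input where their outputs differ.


The two are interchangeable: arithmetic usage differs, and every declared input agrees.
One worked example (a=1, b=1) — before: cur := 1 | divide-by-zero, output ERROR; after: cur := 1 | divide-by-zero, output ERROR; agreement on ERROR.
Every one of the 63 inputs gives matching results.
verdict: equivalent


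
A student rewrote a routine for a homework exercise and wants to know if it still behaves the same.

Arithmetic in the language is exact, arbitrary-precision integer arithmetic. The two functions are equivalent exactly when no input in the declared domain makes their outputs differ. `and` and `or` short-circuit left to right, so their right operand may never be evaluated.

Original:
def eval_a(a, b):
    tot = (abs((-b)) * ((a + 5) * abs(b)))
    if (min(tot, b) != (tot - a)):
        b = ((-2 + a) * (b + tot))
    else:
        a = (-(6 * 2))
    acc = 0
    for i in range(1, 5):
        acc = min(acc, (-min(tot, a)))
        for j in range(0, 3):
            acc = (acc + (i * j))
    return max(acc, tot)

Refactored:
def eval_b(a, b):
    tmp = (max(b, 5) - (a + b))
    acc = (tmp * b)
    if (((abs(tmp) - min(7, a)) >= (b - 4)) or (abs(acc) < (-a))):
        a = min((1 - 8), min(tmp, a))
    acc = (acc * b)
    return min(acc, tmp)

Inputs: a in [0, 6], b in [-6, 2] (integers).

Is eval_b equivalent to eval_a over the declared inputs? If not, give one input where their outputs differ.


Run the pair on a=0, b=-6.
eval_a: tot = 180; (min(tot, b) != (tot - a)) -> true; b = -348; acc = 0; [i=1]; acc = 0; [j=0]; acc = 0; [j=1]; acc = 1; [j=2]; acc = 3; [i=2]; acc = 0; [j=0]; acc = 0; [j=1]; acc = 2; [j=2]; acc = 6; [i=3]; acc = 0; [j=0]; acc = 0; [j=1]; acc = 3; [j=2]; acc = 9; [i=4]; acc = 0; [j=0]; acc = 0; [j=1]; acc = 4; [j=2]; acc = 12; return 180
eval_b: tmp = 11; acc = -66; (((abs(tmp) - min(7, a)) >= (b - 4)) or (abs(acc) < (-a))) -> true; a = -7; acc = 396; return 11
180 != 11, so the rewrite changes behavior.
verdict: not equivalent; witness: a=0, b=-6


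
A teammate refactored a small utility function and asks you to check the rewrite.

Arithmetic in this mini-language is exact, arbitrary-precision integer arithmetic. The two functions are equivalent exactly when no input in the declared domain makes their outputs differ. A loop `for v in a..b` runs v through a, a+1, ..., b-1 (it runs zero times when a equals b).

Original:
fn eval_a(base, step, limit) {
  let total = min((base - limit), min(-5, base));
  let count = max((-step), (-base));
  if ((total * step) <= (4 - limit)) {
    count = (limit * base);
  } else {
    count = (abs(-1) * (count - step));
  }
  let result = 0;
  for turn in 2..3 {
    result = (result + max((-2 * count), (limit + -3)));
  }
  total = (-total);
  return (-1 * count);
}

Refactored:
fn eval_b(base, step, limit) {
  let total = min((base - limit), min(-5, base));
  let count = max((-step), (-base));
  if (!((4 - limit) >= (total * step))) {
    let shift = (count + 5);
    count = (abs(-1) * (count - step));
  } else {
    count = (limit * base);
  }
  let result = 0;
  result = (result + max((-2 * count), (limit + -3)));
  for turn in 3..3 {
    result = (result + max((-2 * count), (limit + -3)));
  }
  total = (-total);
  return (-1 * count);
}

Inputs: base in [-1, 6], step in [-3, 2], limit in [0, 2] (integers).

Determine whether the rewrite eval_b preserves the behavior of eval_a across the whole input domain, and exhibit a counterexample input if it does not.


Differences: loop structure differs, and statement counts differ, and local variable names differ, and arithmetic usage differs, and comparison usage differs, and constant usage differs, and min/max/abs usage differs, and boolean connective usage differs — yet all 144 inputs agree.
verdict: equivalent


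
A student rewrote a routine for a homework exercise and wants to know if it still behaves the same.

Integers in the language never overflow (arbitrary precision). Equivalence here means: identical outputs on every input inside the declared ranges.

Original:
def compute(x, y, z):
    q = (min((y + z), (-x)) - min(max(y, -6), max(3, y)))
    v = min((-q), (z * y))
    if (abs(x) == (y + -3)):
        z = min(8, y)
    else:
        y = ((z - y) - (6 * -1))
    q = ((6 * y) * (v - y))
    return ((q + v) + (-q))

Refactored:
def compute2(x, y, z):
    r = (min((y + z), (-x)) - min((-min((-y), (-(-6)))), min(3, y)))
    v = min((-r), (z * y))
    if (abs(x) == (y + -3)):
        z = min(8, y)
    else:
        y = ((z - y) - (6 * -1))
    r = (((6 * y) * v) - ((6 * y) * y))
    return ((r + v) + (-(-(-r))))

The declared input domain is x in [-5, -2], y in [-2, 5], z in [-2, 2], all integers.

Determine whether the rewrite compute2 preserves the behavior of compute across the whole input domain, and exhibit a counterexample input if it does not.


Not equivalent: x=-5, y=4, z=0 separates them (0 vs -1).
compute: q=0, then v=0, then (abs(x) == (y + -3)) is false, then y=2, then q=-24, then returns 0
compute2: r=1, then v=-1, then (abs(x) == (y + -3)) is false, then y=2, then r=-36, then returns -1
verdict: not equivalent; witness: x=-5, y=4, z=0


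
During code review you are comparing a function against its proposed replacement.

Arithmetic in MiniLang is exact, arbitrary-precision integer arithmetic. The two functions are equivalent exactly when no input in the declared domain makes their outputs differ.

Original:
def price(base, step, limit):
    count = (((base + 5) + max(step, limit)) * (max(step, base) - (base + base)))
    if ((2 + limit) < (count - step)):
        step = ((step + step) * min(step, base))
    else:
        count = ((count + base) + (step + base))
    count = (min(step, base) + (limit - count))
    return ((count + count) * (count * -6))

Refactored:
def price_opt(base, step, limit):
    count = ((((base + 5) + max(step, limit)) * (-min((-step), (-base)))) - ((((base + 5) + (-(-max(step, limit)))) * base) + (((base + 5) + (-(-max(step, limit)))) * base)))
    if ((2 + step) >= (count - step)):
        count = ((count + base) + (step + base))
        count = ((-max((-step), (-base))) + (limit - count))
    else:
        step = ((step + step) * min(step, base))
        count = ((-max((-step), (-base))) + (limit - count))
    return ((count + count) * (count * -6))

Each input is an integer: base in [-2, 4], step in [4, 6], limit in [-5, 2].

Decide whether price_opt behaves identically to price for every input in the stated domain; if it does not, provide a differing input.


Evaluate both at base=2, step=5, limit=-5.
price: count = 12; ((2 + limit) < (count - step)) -> true; step = 20; count = -15; return -2700
price_opt: count = 12; ((2 + step) >= (count - step)) -> true; count = 21; count = -24; return -6912
-2700 and -6912 differ, so these are not the same function on this domain.
verdict: not equivalent; witness: base=2, step=5, limit=-5


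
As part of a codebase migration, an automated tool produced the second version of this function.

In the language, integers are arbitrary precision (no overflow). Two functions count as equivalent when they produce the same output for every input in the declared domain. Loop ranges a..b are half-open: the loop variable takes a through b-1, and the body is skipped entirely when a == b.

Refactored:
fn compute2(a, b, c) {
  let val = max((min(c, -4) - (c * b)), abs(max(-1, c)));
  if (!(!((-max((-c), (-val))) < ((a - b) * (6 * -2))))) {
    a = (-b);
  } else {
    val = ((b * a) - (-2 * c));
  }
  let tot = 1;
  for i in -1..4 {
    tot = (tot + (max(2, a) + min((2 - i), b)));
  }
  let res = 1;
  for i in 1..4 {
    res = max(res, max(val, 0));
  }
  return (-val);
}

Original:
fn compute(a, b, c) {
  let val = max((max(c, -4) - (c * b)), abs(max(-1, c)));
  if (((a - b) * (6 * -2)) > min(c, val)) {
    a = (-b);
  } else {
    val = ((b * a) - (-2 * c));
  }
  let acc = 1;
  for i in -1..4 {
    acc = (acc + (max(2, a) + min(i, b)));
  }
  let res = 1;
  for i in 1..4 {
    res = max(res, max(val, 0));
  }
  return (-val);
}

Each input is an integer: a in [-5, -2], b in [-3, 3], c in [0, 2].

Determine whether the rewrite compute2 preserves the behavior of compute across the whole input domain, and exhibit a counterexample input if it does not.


On input a=-5, b=-3, c=1, compute returns -4 while compute2 returns -1.
verdict: not equivalent; witness: a=-5, b=-3, c=1


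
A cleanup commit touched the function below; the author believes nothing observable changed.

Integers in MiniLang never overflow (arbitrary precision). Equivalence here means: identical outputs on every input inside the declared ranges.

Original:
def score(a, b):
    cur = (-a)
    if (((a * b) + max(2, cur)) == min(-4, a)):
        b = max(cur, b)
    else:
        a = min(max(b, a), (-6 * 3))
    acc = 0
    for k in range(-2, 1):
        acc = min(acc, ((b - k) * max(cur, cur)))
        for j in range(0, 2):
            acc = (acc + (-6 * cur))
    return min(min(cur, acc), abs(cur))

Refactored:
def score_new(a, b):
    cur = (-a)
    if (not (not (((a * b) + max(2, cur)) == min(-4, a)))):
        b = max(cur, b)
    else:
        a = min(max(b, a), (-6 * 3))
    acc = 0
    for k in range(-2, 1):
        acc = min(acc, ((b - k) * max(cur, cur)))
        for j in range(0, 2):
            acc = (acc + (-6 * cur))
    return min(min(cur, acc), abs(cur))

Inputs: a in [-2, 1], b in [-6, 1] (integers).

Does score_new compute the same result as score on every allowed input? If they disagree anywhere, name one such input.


Changes here: boolean connective usage differs; the full 32-point sweep finds no disagreement.
verdict: equivalent


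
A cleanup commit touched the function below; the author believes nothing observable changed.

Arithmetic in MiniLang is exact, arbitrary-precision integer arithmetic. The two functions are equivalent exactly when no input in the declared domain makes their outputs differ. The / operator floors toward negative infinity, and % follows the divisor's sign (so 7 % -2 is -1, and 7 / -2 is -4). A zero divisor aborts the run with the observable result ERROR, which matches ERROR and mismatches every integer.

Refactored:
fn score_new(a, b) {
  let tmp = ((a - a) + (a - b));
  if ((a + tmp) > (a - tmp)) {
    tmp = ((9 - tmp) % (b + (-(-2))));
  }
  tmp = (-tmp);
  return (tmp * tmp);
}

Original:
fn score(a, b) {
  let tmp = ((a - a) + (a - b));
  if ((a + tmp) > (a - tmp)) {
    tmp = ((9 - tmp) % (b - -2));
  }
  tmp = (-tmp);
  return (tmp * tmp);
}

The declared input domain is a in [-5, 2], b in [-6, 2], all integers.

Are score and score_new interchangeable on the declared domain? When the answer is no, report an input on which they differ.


Side by side, the visible changes include: arithmetic usage differs.
As a probe, take a=-3, b=-4: score runs tmp := 1 | ((a + tmp) > (a - tmp)): true | tmp := 0 | tmp := 0 | result 0; score_new runs tmp := 1 | ((a + tmp) > (a - tmp)): true | tmp := 0 | tmp := 0 | result 0; both end at 0.
Checked all 72 inputs in the declared domain: the outputs agree on every one.
verdict: equivalent


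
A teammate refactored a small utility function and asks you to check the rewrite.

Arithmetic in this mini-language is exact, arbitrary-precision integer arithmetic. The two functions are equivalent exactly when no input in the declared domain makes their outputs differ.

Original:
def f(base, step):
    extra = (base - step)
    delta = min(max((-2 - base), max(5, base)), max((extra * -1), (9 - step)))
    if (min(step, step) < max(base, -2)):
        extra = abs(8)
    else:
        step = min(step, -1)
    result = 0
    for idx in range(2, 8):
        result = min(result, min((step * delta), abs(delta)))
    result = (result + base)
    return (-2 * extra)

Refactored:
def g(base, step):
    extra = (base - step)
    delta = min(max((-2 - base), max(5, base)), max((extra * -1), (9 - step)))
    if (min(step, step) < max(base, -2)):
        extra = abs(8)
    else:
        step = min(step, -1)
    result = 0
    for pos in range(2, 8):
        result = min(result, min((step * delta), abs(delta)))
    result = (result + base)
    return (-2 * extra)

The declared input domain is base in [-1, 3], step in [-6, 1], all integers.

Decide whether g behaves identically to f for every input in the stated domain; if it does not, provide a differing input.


Although local variable names differ, 40/40 inputs agree.
verdict: equivalent


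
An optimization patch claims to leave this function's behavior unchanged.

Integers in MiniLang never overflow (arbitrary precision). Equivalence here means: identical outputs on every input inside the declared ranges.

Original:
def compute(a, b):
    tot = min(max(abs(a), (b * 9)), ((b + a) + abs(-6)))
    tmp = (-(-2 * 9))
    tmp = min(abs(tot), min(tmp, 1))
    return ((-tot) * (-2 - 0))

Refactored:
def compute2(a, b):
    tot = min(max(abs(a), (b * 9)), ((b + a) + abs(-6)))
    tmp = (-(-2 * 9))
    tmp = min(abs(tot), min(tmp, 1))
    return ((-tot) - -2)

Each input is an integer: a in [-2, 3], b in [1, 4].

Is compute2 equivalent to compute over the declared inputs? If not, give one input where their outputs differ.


Try a=-2, b=1.
compute: tot = 5; tmp = 18; tmp = 1; return 10
compute2: tot = 5; tmp = 18; tmp = 1; return -3
10 and -3 differ, so these are not the same function on this domain.
verdict: not equivalent; witness: a=-2, b=1


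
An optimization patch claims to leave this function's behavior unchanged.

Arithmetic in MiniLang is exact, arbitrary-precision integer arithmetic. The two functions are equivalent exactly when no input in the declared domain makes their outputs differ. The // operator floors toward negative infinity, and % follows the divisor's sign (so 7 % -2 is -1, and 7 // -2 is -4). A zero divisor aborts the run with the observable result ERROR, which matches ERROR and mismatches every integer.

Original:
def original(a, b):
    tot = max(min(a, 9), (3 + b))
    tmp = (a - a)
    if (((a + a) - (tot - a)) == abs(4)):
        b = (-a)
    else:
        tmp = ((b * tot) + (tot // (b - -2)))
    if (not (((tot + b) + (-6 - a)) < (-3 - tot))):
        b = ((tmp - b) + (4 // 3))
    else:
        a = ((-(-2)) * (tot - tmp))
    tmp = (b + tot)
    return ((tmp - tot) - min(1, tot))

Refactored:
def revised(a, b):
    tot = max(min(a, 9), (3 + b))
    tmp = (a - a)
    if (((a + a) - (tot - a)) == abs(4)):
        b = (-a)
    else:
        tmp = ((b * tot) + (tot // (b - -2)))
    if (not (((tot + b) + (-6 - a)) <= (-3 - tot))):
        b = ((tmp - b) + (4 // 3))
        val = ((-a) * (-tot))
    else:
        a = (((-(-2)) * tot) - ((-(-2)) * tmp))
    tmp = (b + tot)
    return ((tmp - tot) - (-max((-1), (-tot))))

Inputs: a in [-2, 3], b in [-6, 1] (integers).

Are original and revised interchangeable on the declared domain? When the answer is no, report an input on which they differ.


There is a counterexample at a=0, b=-1: 1 on one side, -2 on the other.
original: tot becomes 2; next tmp becomes 0; next (((a + a) - (tot - a)) == abs(4)) evaluates to false; next tmp becomes 0; next (not (((tot + b) + (-6 - a)) < (-3 - tot))) evaluates to true; next b becomes 2; next tmp becomes 4; next final value 1
revised: tot becomes 2; next tmp becomes 0; next (((a + a) - (tot - a)) == abs(4)) evaluates to false; next tmp becomes 0; next (not (((tot + b) + (-6 - a)) <= (-3 - tot))) evaluates to false; next a becomes 4; next tmp becomes 1; next final value -2
verdict: not equivalent; witness: a=0, b=-1


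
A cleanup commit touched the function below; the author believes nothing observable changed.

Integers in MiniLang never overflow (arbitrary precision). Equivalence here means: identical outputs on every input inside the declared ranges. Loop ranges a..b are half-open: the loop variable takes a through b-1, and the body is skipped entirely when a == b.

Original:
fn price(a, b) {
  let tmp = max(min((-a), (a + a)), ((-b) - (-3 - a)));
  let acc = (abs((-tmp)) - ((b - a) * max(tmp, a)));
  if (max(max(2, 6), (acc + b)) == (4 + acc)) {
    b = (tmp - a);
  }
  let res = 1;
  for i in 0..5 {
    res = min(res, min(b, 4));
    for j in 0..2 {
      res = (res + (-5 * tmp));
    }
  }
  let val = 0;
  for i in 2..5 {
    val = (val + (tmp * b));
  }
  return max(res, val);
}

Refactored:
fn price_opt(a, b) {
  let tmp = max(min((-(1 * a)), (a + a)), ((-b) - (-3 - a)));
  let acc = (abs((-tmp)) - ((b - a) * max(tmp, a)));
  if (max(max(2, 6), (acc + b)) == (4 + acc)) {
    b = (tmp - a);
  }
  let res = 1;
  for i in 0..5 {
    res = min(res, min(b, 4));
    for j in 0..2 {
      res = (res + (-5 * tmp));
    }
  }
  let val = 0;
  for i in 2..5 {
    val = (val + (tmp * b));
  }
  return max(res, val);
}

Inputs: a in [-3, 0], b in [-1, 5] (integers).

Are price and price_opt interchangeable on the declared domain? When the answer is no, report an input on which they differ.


This is a faithful refactor — arithmetic usage differs; and constant usage differs, but the computed results match everywhere.
Tracing a=0, b=1: price: tmp := 2 | acc := 0 | (max(max(2, 6), (acc + b)) == (4 + acc)): false | res := 1 | iter i=0: | res := 1 | iter j=0: | res := -9 | iter j=1: | res := -19 | iter i=1: | res := -19 | iter j=0: | res := -29 | iter j=1: | res := -39 | iter i=2: | res := -39 | iter j=0: | res := -49 | iter j=1: | res := -59 | iter i=3: | res := -59 | iter j=0: | res := -69 | iter j=1: | res := -79 | iter i=4: | res := -79 | iter j=0: | res := -89 | iter j=1: | res := -99 | val := 0 | iter i=2: | val := 2 | iter i=3: | val := 4 | iter i=4: | val := 6 | result 6 | price_opt: tmp := 2 | acc := 0 | (max(max(2, 6), (acc + b)) == (4 + acc)): false | res := 1 | iter i=0: | res := 1 | iter j=0: | res := -9 | iter j=1: | res := -19 | iter i=1: | res := -19 | iter j=0: | res := -29 | iter j=1: | res := -39 | iter i=2: | res := -39 | iter j=0: | res := -49 | iter j=1: | res := -59 | iter i=3: | res := -59 | iter j=0: | res := -69 | iter j=1: | res := -79 | iter i=4: | res := -79 | iter j=0: | res := -89 | iter j=1: | res := -99 | val := 0 | iter i=2: | val := 2 | iter i=3: | val := 4 | iter i=4: | val := 6 | result 6 — matching result 6.
Sweeping the whole domain (28 inputs) finds no disagreement.
verdict: equivalent
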